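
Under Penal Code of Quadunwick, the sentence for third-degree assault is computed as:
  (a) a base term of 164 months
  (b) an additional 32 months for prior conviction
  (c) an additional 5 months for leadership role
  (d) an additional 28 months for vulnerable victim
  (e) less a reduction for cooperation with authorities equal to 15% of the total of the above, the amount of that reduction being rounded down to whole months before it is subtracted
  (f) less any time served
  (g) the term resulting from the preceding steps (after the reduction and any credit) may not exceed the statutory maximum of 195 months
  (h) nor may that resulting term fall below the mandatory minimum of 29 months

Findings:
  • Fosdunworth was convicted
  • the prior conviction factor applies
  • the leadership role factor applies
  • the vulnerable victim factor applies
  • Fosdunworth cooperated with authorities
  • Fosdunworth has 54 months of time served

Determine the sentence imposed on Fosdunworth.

Sentence: 141 months

Prior conviction enhancement: +32 months
Leadership role enhancement: +5 months
Vulnerable victim enhancement: +28 months
Adjusted term: 164 months + 32 months + 5 months + 28 months = 229 months
Cooperation with authorities reduction: 15% of 229 months = 34 months (rounded down)
After reduction: 229 − 34 = 195 months
Less time served: 195 months − 54 months = 141 months
Cap at 195 months: 141 months is within the cap, no reduction.
Minimum 29 months: 141 months meets the minimum, no increase.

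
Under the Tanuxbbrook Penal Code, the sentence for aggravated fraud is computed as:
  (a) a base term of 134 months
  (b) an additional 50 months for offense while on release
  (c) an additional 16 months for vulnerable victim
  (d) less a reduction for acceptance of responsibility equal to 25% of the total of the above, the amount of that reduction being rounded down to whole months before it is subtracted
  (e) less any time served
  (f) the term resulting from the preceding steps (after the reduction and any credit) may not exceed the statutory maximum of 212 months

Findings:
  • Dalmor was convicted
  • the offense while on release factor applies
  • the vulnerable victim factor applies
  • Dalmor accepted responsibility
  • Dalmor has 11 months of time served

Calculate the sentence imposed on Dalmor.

139 months

Offense while on release enhancement: +50 months
Vulnerable victim enhancement: +16 months
Adjusted term: 134 months + 50 months + 16 months = 200 months
Acceptance of responsibility reduction: 25% of 200 months = 50 months (rounded down)
After reduction: 200 − 50 = 150 months
Less time served: 150 months − 11 months = 139 months
Cap at 212 months: 139 months is within the cap, no reduction.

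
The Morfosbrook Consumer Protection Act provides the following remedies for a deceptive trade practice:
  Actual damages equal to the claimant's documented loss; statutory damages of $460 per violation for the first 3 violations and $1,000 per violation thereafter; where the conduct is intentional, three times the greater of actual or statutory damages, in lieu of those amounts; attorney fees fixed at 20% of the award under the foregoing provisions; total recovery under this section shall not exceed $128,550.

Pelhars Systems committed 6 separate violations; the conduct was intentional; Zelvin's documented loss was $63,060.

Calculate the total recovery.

First 3 violations: 3 × $460 = $1,380
Remaining violations: (6 − 3) × $1,000 = $3,000
Statutory damages: $1,380 + $3,000 = $4,380
Greater of actual damages ($63,060) or statutory damages ($4,380): $63,060
Trebled: 3 × $63,060 = $189,180
Attorney fees: 20% of $189,180 = $37,836
Total before cap: $189,180 + $37,836 = $227,016
Cap at $128,550: $227,016 exceeds the cap → $128,550

Total recovery: $128,550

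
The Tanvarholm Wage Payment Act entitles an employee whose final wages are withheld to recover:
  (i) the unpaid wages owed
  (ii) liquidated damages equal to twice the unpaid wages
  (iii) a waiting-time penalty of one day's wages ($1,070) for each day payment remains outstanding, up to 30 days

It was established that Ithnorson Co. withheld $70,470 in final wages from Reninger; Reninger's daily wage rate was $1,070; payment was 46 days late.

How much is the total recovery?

$243,510

Doubled: 2 × $70,470 = $140,940
Penalty days: min(46, 30) = 30
Waiting-time penalty: 30 × $1,070 = $32,100
Total award: $70,470 + $140,940 + $32,100 = $243,510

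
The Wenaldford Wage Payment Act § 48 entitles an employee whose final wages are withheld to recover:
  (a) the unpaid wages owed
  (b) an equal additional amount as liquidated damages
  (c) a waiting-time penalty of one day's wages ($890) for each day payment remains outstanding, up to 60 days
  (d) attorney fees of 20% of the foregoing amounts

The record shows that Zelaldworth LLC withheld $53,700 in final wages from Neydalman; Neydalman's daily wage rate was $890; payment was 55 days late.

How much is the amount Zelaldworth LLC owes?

Liquidated damages (equal amount): $53,700
Penalty days: min(55, 60) = 55
Waiting-time penalty: 55 × $890 = $48,950
Subtotal: $53,700 + $53,700 + $48,950 = $156,350
Attorney fees: 20% of $156,350 = $31,270
Total award: $156,350 + $31,270 = $187,620

Total award: $187,620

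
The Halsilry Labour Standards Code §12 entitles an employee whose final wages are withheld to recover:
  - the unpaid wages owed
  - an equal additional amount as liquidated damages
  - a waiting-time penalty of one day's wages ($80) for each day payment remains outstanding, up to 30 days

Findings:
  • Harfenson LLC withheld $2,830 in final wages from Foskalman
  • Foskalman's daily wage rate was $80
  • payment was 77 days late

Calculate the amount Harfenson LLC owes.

Liquidated damages (equal amount): $2,830
Penalty days: min(77, 30) = 30
Waiting-time penalty: 30 × $80 = $2,400
Total award: $2,830 + $2,830 + $2,400 = $8,060

$8,060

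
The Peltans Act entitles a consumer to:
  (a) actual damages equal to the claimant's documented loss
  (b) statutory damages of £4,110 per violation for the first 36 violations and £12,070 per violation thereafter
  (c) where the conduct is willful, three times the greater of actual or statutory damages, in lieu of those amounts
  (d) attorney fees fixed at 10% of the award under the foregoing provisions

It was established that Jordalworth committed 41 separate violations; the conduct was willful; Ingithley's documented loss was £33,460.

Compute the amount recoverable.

£687,423

First 36 violations: 36 × £4,110 = £147,960
Remaining violations: (41 − 36) × £12,070 = £60,350
Statutory damages: £147,960 + £60,350 = £208,310
Greater of actual damages (£33,460) or statutory damages (£208,310): £208,310
Trebled: 3 × £208,310 = £624,930
Attorney fees: 10% of £624,930 = £62,493
Total recovery: £624,930 + £62,493 = £687,423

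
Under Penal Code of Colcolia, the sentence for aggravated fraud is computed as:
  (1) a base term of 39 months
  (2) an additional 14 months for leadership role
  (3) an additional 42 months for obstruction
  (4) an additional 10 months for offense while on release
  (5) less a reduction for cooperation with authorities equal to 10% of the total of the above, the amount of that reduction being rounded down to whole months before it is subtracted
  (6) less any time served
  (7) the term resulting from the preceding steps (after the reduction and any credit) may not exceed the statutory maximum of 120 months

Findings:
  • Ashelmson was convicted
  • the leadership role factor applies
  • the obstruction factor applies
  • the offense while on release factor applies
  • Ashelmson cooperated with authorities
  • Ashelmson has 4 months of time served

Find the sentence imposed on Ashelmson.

Leadership role enhancement: +14 months
Obstruction enhancement: +42 months
Offense while on release enhancement: +10 months
Adjusted term: 39 months + 14 months + 42 months + 10 months = 105 months
Cooperation with authorities reduction: 10% of 105 months = 10 months (rounded down)
After reduction: 105 − 10 = 95 months
Less time served: 95 months − 4 months = 91 months
Cap at 120 months: 91 months is within the cap, no reduction.

Sentence: 91 months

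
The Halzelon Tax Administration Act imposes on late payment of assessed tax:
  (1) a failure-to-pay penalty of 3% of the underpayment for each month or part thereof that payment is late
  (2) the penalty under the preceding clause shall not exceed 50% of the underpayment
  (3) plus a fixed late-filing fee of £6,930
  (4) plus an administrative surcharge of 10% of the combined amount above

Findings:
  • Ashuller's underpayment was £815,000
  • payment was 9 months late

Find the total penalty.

Accrued rate: 3% × 9 = 27%, capped at 50% → 27%
Failure-to-pay penalty: 27% of £815,000 = £220,050
Penalty before surcharge: £220,050 + £6,930 = £226,980
Administrative surcharge: 10% of £226,980 = £22,698
Total penalty: £226,980 + £22,698 = £249,678

£249,678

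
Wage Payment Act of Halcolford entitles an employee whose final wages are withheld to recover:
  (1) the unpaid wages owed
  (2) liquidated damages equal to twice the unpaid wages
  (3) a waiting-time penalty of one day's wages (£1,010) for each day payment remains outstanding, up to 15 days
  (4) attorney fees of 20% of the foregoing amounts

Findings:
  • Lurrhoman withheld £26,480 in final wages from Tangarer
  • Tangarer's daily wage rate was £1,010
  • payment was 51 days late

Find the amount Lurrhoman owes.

Total award: £113,508

Doubled: 2 × £26,480 = £52,960
Penalty days: min(51, 15) = 15
Waiting-time penalty: 15 × £1,010 = £15,150
Subtotal: £26,480 + £52,960 + £15,150 = £94,590
Attorney fees: 20% of £94,590 = £18,918
Total award: £94,590 + £18,918 = £113,508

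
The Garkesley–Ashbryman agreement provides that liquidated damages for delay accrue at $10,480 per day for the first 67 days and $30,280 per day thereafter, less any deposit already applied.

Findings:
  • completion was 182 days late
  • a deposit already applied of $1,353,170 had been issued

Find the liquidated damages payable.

$2,831,190

First 67 days: 67 × $10,480 = $702,160
Remaining days: (182 − 67) × $30,280 = $3,482,200
Accrued per-day damages: $702,160 + $3,482,200 = $4,184,360
Less deposit already applied: $4,184,360 − $1,353,170 = $2,831,190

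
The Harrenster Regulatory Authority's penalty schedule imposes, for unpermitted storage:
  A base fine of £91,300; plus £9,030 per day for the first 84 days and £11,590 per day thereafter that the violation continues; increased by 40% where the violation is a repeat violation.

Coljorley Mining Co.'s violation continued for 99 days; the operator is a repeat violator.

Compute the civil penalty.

First 84 days: 84 × £9,030 = £758,520
Remaining days: (99 − 84) × £11,590 = £173,850
Per-day component: £758,520 + £173,850 = £932,370
Base plus per-day: £91,300 + £932,370 = £1,023,670
Enhancement: 40% of £1,023,670 = £409,468
Enhanced fine: £1,023,670 + £409,468 = £1,433,138

£1,433,138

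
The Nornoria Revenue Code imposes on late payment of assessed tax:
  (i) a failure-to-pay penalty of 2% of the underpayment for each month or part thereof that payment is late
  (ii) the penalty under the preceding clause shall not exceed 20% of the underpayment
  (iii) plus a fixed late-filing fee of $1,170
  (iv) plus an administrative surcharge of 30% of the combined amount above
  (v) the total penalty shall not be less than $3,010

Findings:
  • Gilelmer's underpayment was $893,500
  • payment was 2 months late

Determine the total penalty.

$47,983

Accrued rate: 2% × 2 = 4%, capped at 20% → 4%
Failure-to-pay penalty: 4% of $893,500 = $35,740
Penalty before surcharge: $35,740 + $1,170 = $36,910
Administrative surcharge: 30% of $36,910 = $11,073
Total penalty: $36,910 + $11,073 = $47,983
Minimum $3,010: $47,983 meets the minimum, no increase.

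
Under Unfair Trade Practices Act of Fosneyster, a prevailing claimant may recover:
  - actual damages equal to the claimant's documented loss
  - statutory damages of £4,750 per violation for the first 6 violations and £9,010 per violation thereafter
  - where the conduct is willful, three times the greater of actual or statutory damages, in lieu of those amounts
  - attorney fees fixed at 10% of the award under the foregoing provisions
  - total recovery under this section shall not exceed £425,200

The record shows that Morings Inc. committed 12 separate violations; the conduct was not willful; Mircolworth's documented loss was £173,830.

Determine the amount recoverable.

£282,029

First 6 violations: 6 × £4,750 = £28,500
Remaining violations: (12 − 6) × £9,010 = £54,060
Statutory damages: £28,500 + £54,060 = £82,560
Conduct not willful: the in-lieu enhancement does not apply.
Actual plus statutory damages: £173,830 + £82,560 = £256,390
Attorney fees: 10% of £256,390 = £25,639
Total before cap: £256,390 + £25,639 = £282,029
Cap at £425,200: £282,029 is within the cap, no reduction.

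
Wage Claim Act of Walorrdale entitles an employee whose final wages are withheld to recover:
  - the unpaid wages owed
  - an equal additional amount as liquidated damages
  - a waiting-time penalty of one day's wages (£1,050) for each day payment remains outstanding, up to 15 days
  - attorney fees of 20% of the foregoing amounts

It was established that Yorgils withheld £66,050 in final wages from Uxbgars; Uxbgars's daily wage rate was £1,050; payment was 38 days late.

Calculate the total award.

£177,420

Liquidated damages (equal amount): £66,050
Penalty days: min(38, 15) = 15
Waiting-time penalty: 15 × £1,050 = £15,750
Subtotal: £66,050 + £66,050 + £15,750 = £147,850
Attorney fees: 20% of £147,850 = £29,570
Total award: £147,850 + £29,570 = £177,420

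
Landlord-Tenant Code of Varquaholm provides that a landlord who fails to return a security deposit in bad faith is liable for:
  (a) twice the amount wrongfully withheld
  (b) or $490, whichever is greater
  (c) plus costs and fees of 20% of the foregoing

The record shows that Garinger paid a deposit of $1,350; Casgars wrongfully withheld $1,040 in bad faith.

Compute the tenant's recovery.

$2,496

Doubled: 2 × $1,040 = $2,080
Minimum $490: $2,080 meets the minimum, no increase.
Costs and fees: 20% of $2,080 = $416
Total recovery: $2,080 + $416 = $2,496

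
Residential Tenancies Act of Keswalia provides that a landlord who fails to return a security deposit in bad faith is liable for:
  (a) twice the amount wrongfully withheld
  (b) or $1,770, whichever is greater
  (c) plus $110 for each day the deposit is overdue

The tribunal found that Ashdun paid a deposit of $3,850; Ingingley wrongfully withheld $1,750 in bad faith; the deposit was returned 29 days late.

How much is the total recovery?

Doubled: 2 × $1,750 = $3,500
Minimum $1,770: $3,500 meets the minimum, no increase.
Late-return penalty: 29 × $110 = $3,190
Damages plus late penalty: $3,500 + $3,190 = $6,690

$6,690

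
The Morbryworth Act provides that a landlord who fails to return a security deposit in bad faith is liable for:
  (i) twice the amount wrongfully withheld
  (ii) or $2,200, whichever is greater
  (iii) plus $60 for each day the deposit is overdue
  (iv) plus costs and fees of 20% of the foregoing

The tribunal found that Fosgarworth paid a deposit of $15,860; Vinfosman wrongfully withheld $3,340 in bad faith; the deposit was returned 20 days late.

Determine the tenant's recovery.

Doubled: 2 × $3,340 = $6,680
Minimum $2,200: $6,680 meets the minimum, no increase.
Late-return penalty: 20 × $60 = $1,200
Damages plus late penalty: $6,680 + $1,200 = $7,880
Costs and fees: 20% of $7,880 = $1,576
Total recovery: $7,880 + $1,576 = $9,456

Recovery: $9,456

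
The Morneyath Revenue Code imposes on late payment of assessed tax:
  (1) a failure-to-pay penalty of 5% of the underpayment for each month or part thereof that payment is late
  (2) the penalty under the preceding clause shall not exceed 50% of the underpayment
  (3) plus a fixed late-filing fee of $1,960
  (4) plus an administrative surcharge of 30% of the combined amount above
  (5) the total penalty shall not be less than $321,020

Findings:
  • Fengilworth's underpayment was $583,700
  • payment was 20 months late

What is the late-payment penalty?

$381,953

Accrued rate: 5% × 20 = 100%, capped at 50% → 50%
Failure-to-pay penalty: 50% of $583,700 = $291,850
Penalty before surcharge: $291,850 + $1,960 = $293,810
Administrative surcharge: 30% of $293,810 = $88,143
Total penalty: $293,810 + $88,143 = $381,953
Minimum $321,020: $381,953 meets the minimum, no increase.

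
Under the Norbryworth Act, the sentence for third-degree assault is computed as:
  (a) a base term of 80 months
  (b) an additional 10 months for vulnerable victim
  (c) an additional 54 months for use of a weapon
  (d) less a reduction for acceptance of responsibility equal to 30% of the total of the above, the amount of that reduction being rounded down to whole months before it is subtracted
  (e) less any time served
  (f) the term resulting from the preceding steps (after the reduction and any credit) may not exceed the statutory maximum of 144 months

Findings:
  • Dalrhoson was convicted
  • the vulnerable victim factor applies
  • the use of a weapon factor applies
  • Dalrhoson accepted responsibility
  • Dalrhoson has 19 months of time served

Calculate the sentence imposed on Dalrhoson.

Vulnerable victim enhancement: +10 months
Use of a weapon enhancement: +54 months
Adjusted term: 80 months + 10 months + 54 months = 144 months
Acceptance of responsibility reduction: 30% of 144 months = 43 months (rounded down)
After reduction: 144 − 43 = 101 months
Less time served: 101 months − 19 months = 82 months
Cap at 144 months: 82 months is within the cap, no reduction.

82 months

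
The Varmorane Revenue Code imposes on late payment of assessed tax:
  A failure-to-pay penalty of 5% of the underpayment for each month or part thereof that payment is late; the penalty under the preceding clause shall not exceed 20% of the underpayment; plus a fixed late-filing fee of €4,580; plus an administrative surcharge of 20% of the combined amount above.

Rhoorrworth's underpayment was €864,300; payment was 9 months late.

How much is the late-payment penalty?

€212,928

Accrued rate: 5% × 9 = 45%, capped at 20% → 20%
Failure-to-pay penalty: 20% of €864,300 = €172,860
Penalty before surcharge: €172,860 + €4,580 = €177,440
Administrative surcharge: 20% of €177,440 = €35,488
Total penalty: €177,440 + €35,488 = €212,928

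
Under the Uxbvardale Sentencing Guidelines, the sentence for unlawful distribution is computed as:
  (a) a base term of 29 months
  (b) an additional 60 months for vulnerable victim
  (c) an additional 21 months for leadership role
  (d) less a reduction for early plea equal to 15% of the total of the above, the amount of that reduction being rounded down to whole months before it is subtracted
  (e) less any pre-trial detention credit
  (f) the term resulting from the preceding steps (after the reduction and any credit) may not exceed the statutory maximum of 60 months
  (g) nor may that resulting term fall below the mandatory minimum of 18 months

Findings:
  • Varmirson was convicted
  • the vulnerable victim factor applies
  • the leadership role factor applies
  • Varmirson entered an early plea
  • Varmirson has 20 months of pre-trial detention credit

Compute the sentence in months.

60 months

Vulnerable victim enhancement: +60 months
Leadership role enhancement: +21 months
Adjusted term: 29 months + 60 months + 21 months = 110 months
Early plea reduction: 15% of 110 months = 16 months (rounded down)
After reduction: 110 − 16 = 94 months
Less pre-trial detention credit: 94 months − 20 months = 74 months
Cap at 60 months: 74 months exceeds the cap → 60 months
Minimum 18 months: 60 months meets the minimum, no increase.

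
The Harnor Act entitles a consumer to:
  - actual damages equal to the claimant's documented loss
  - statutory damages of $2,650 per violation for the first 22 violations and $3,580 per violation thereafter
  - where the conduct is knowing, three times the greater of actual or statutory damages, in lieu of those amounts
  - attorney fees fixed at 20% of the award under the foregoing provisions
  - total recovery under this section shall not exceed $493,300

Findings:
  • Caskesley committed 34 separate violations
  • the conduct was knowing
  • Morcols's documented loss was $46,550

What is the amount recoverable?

$364,536

First 22 violations: 22 × $2,650 = $58,300
Remaining violations: (34 − 22) × $3,580 = $42,960
Statutory damages: $58,300 + $42,960 = $101,260
Greater of actual damages ($46,550) or statutory damages ($101,260): $101,260
Trebled: 3 × $101,260 = $303,780
Attorney fees: 20% of $303,780 = $60,756
Total before cap: $303,780 + $60,756 = $364,536
Cap at $493,300: $364,536 is within the cap, no reduction.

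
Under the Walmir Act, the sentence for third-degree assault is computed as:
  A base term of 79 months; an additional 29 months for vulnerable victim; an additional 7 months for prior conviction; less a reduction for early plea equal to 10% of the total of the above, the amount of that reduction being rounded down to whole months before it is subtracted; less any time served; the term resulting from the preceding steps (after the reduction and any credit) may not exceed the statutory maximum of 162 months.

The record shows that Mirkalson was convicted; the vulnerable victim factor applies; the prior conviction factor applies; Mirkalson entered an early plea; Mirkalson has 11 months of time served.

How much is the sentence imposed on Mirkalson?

93 months

Vulnerable victim enhancement: +29 months
Prior conviction enhancement: +7 months
Adjusted term: 79 months + 29 months + 7 months = 115 months
Early plea reduction: 10% of 115 months = 11 months (rounded down)
After reduction: 115 − 11 = 104 months
Less time served: 104 months − 11 months = 93 months
Cap at 162 months: 93 months is within the cap, no reduction.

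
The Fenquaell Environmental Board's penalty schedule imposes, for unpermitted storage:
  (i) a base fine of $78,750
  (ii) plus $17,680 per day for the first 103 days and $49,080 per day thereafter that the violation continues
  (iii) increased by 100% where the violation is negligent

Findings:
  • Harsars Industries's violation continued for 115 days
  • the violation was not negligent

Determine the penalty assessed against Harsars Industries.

Civil penalty: $2,488,750

First 103 days: 103 × $17,680 = $1,821,040
Remaining days: (115 − 103) × $49,080 = $588,960
Per-day component: $1,821,040 + $588,960 = $2,410,000
Base plus per-day: $78,750 + $2,410,000 = $2,488,750
The violation was not negligent: no 100% increase.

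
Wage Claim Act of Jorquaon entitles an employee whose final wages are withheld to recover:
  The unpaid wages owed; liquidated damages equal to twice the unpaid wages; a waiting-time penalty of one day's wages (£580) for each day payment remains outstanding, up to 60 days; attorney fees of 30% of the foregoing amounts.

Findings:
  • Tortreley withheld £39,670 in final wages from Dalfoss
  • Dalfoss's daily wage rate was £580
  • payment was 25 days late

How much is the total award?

£173,563

Doubled: 2 × £39,670 = £79,340
Penalty days: min(25, 60) = 25
Waiting-time penalty: 25 × £580 = £14,500
Subtotal: £39,670 + £79,340 + £14,500 = £133,510
Attorney fees: 30% of £133,510 = £40,053
Total award: £133,510 + £40,053 = £173,563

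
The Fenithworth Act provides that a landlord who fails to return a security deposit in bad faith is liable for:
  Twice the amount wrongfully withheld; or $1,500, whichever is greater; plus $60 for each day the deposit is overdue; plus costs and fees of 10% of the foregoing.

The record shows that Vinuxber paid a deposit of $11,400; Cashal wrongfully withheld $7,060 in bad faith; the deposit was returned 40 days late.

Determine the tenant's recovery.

Doubled: 2 × $7,060 = $14,120
Minimum $1,500: $14,120 meets the minimum, no increase.
Late-return penalty: 40 × $60 = $2,400
Damages plus late penalty: $14,120 + $2,400 = $16,520
Costs and fees: 10% of $16,520 = $1,652
Total recovery: $16,520 + $1,652 = $18,172

$18,172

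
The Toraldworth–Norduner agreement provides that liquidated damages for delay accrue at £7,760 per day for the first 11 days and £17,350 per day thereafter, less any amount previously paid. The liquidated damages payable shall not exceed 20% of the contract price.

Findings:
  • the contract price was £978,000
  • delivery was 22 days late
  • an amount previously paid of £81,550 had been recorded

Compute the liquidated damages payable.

£194,660

First 11 days: 11 × £7,760 = £85,360
Remaining days: (22 − 11) × £17,350 = £190,850
Accrued per-day damages: £85,360 + £190,850 = £276,210
Less amount previously paid: £276,210 − £81,550 = £194,660
Cap: 20% of £978,000 = £195,600
Cap at £195,600: £194,660 is within the cap, no reduction.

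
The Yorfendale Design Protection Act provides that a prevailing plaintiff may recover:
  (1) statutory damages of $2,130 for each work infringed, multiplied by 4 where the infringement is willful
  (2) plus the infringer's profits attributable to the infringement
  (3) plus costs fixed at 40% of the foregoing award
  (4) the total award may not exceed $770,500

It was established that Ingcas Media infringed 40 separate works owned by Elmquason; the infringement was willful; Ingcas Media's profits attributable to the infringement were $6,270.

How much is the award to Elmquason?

$485,898

Statutory damages: 40 × $2,130 = $85,200
Multiplied by 4: 4 × $85,200 = $340,800
Combined award: $340,800 + $6,270 = $347,070
Costs: 40% of $347,070 = $138,828
Award plus costs: $347,070 + $138,828 = $485,898
Cap at $770,500: $485,898 is within the cap, no reduction.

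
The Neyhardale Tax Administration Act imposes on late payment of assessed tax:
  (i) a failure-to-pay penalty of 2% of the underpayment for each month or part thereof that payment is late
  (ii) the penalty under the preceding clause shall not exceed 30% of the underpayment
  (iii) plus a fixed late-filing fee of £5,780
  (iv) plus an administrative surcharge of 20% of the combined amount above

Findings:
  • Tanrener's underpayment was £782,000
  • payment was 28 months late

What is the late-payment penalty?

£288,456

Accrued rate: 2% × 28 = 56%, capped at 30% → 30%
Failure-to-pay penalty: 30% of £782,000 = £234,600
Penalty before surcharge: £234,600 + £5,780 = £240,380
Administrative surcharge: 20% of £240,380 = £48,076
Total penalty: £240,380 + £48,076 = £288,456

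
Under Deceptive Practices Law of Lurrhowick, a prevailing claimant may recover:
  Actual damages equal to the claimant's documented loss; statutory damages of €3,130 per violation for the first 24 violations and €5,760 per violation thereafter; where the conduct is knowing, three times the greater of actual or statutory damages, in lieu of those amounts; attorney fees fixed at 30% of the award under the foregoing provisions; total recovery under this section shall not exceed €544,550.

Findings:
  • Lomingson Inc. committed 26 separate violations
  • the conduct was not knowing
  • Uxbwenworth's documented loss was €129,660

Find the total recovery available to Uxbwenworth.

€281,190

First 24 violations: 24 × €3,130 = €75,120
Remaining violations: (26 − 24) × €5,760 = €11,520
Statutory damages: €75,120 + €11,520 = €86,640
Conduct not knowing: the in-lieu enhancement does not apply.
Actual plus statutory damages: €129,660 + €86,640 = €216,300
Attorney fees: 30% of €216,300 = €64,890
Total before cap: €216,300 + €64,890 = €281,190
Cap at €544,550: €281,190 is within the cap, no reduction.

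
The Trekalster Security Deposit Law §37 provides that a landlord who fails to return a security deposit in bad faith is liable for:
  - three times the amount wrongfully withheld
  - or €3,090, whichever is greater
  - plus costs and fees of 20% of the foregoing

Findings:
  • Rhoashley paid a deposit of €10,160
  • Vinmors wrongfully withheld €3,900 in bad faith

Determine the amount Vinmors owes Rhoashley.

Trebled: 3 × €3,900 = €11,700
Minimum €3,090: €11,700 meets the minimum, no increase.
Costs and fees: 20% of €11,700 = €2,340
Total recovery: €11,700 + €2,340 = €14,040

€14,040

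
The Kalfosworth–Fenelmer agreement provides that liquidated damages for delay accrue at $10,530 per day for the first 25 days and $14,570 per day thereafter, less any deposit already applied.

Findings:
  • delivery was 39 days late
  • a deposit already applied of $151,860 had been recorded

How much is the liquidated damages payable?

First 25 days: 25 × $10,530 = $263,250
Remaining days: (39 − 25) × $14,570 = $203,980
Accrued per-day damages: $263,250 + $203,980 = $467,230
Less deposit already applied: $467,230 − $151,860 = $315,370

$315,370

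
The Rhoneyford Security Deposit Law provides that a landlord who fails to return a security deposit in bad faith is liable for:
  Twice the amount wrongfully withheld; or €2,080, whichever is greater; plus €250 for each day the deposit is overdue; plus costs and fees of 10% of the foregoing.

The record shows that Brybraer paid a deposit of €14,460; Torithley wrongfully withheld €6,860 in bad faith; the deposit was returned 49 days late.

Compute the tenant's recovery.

Doubled: 2 × €6,860 = €13,720
Minimum €2,080: €13,720 meets the minimum, no increase.
Late-return penalty: 49 × €250 = €12,250
Damages plus late penalty: €13,720 + €12,250 = €25,970
Costs and fees: 10% of €25,970 = €2,597
Total recovery: €25,970 + €2,597 = €28,567

€28,567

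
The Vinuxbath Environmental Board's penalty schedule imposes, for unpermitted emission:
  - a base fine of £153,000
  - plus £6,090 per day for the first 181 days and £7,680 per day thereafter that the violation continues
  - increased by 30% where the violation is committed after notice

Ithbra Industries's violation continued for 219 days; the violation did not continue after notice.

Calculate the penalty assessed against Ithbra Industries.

£1,547,130

First 181 days: 181 × £6,090 = £1,102,290
Remaining days: (219 − 181) × £7,680 = £291,840
Per-day component: £1,102,290 + £291,840 = £1,394,130
Base plus per-day: £153,000 + £1,394,130 = £1,547,130
The violation did not continue after notice: no 30% increase.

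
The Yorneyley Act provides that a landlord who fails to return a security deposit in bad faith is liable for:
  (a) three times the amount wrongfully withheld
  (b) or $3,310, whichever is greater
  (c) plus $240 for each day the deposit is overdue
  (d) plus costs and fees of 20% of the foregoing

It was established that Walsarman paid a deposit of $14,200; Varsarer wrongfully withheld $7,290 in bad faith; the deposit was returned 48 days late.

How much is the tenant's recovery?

Trebled: 3 × $7,290 = $21,870
Minimum $3,310: $21,870 meets the minimum, no increase.
Late-return penalty: 48 × $240 = $11,520
Damages plus late penalty: $21,870 + $11,520 = $33,390
Costs and fees: 20% of $33,390 = $6,678
Total recovery: $33,390 + $6,678 = $40,068

$40,068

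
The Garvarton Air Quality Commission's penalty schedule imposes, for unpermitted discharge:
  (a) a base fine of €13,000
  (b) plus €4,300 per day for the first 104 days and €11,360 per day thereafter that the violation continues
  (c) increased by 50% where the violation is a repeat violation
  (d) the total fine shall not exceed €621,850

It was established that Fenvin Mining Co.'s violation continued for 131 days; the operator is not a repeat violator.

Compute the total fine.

First 104 days: 104 × €4,300 = €447,200
Remaining days: (131 − 104) × €11,360 = €306,720
Per-day component: €447,200 + €306,720 = €753,920
Base plus per-day: €13,000 + €753,920 = €766,920
The operator is not a repeat violator: no 50% increase.
Cap at €621,850: €766,920 exceeds the cap → €621,850

Civil penalty: €621,850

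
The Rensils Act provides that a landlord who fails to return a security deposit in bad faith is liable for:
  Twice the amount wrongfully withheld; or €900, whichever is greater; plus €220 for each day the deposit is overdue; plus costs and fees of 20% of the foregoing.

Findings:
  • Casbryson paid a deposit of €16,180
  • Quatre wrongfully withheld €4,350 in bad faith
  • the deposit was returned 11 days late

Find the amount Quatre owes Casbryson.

€13,344

Doubled: 2 × €4,350 = €8,700
Minimum €900: €8,700 meets the minimum, no increase.
Late-return penalty: 11 × €220 = €2,420
Damages plus late penalty: €8,700 + €2,420 = €11,120
Costs and fees: 20% of €11,120 = €2,224
Total recovery: €11,120 + €2,224 = €13,344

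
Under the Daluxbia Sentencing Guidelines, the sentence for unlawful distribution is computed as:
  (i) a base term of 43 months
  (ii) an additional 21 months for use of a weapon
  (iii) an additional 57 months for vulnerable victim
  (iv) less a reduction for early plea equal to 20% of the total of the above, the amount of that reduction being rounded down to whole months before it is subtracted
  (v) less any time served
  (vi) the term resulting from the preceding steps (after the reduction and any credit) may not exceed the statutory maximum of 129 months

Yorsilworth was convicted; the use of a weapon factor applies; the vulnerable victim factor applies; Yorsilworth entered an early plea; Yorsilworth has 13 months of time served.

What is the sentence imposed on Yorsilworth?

Use of a weapon enhancement: +21 months
Vulnerable victim enhancement: +57 months
Adjusted term: 43 months + 21 months + 57 months = 121 months
Early plea reduction: 20% of 121 months = 24 months (rounded down)
After reduction: 121 − 24 = 97 months
Less time served: 97 months − 13 months = 84 months
Cap at 129 months: 84 months is within the cap, no reduction.

84 months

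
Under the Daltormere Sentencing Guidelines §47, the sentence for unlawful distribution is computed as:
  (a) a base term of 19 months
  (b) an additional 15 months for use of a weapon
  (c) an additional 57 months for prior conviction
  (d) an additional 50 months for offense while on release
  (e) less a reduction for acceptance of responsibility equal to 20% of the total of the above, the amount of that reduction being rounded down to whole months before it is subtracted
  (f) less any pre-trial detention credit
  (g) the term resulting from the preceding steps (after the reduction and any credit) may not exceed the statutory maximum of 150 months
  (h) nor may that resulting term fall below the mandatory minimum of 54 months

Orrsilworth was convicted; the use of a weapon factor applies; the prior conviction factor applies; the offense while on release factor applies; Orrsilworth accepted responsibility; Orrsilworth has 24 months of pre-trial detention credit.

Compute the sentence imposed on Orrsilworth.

Use of a weapon enhancement: +15 months
Prior conviction enhancement: +57 months
Offense while on release enhancement: +50 months
Adjusted term: 19 months + 15 months + 57 months + 50 months = 141 months
Acceptance of responsibility reduction: 20% of 141 months = 28 months (rounded down)
After reduction: 141 − 28 = 113 months
Less pre-trial detention credit: 113 months − 24 months = 89 months
Cap at 150 months: 89 months is within the cap, no reduction.
Minimum 54 months: 89 months meets the minimum, no increase.

89 months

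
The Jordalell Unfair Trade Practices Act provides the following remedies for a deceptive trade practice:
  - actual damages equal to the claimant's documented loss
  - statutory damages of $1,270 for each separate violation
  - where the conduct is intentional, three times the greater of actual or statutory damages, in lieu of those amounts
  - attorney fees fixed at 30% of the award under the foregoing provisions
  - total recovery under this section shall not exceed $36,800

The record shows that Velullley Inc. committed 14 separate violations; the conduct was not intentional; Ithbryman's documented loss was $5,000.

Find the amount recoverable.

Statutory damages: 14 × $1,270 = $17,780
Conduct not intentional: the in-lieu enhancement does not apply.
Actual plus statutory damages: $5,000 + $17,780 = $22,780
Attorney fees: 30% of $22,780 = $6,834
Total before cap: $22,780 + $6,834 = $29,614
Cap at $36,800: $29,614 is within the cap, no reduction.

$29,614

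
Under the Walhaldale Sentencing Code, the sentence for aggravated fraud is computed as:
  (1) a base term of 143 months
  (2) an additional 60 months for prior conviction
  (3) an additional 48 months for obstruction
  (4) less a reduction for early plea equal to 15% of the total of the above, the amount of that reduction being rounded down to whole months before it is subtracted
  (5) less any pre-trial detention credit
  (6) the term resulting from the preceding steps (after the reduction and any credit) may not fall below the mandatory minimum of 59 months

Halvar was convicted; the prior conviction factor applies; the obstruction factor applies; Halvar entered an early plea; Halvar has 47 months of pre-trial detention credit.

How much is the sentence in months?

Prior conviction enhancement: +60 months
Obstruction enhancement: +48 months
Adjusted term: 143 months + 60 months + 48 months = 251 months
Early plea reduction: 15% of 251 months = 37 months (rounded down)
After reduction: 251 − 37 = 214 months
Less pre-trial detention credit: 214 months − 47 months = 167 months
Minimum 59 months: 167 months meets the minimum, no increase.

167 months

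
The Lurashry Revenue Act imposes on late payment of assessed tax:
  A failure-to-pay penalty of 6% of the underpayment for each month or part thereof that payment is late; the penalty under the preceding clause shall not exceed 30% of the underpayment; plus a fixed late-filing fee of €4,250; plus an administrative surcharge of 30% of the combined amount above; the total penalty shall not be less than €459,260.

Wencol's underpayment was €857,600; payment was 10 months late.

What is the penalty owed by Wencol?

Accrued rate: 6% × 10 = 60%, capped at 30% → 30%
Failure-to-pay penalty: 30% of €857,600 = €257,280
Penalty before surcharge: €257,280 + €4,250 = €261,530
Administrative surcharge: 30% of €261,530 = €78,459
Total penalty: €261,530 + €78,459 = €339,989
Minimum €459,260: €339,989 is below the minimum → €459,260

Penalty: €459,260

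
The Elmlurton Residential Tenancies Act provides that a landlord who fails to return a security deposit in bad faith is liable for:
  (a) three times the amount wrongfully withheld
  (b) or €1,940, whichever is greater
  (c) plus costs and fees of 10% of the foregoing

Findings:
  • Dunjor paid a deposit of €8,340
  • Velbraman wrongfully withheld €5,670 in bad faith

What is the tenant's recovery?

€18,711

Trebled: 3 × €5,670 = €17,010
Minimum €1,940: €17,010 meets the minimum, no increase.
Costs and fees: 10% of €17,010 = €1,701
Total recovery: €17,010 + €1,701 = €18,711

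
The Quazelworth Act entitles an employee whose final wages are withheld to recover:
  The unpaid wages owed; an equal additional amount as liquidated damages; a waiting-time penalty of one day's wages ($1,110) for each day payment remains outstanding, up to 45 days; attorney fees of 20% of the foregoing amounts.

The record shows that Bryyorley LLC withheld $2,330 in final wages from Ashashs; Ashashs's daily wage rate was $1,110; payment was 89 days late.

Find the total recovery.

Liquidated damages (equal amount): $2,330
Penalty days: min(89, 45) = 45
Waiting-time penalty: 45 × $1,110 = $49,950
Subtotal: $2,330 + $2,330 + $49,950 = $54,610
Attorney fees: 20% of $54,610 = $10,922
Total award: $54,610 + $10,922 = $65,532

Total award: $65,532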